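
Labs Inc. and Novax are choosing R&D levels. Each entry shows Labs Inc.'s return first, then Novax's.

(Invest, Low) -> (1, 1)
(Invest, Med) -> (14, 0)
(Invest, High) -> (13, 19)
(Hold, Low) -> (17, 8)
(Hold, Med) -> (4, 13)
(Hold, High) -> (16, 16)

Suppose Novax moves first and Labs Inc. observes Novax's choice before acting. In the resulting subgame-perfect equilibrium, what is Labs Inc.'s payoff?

Backward induction with Novax moving first.
- Low: Labs Inc. compares 1, 17 and picks Hold; Novax would get 8.
- Med: Labs Inc. compares 14, 4 and picks Invest; Novax would get 0.
- High: Labs Inc. compares 13, 16 and picks Hold; Novax would get 16.
Among 8, 0, 16, the best is 16 at High. Subgame-perfect outcome: (Hold, High) with payoffs (16, 16).

16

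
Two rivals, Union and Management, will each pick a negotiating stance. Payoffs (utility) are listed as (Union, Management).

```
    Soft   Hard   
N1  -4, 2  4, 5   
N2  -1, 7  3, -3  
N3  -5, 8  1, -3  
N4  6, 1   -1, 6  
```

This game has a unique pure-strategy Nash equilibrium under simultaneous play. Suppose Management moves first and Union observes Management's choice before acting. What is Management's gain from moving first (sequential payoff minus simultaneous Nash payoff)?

0

Backward induction with Management moving first.
- Soft → Union plays N4 (best of -4, -1, -5, 6); Management gets 1.
- Hard → Union plays N1 (best of 4, 3, 1, -1); Management gets 5.
Management's induced payoffs are 1, 5, so Management commits to Hard. Subgame-perfect outcome: (N1, Hard) with payoffs (4, 5).
Under simultaneous play:
Union's best replies: Soft→N4; Hard→N1.
Management's best replies: N1→Hard; N2→Soft; N3→Soft; N4→Hard.
The unique mutual best reply is (N1, Hard), giving (4, 5).
Management's commitment gain: 5 − 5 = 0.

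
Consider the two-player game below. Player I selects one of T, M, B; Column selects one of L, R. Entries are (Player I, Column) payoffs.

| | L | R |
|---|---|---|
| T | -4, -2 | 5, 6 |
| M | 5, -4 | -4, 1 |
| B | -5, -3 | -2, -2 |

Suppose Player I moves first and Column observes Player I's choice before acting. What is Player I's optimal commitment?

T

Solve by backward induction (Player I leads).
- T: Column compares -2, 6 and picks R; Player I would get 5.
- M: Column compares -4, 1 and picks R; Player I would get -4.
- B: Column compares -3, -2 and picks R; Player I would get -2.
Maximizing over 5, -4, -2, Player I chooses T. Subgame-perfect outcome: (T, R) with payoffs (5, 6).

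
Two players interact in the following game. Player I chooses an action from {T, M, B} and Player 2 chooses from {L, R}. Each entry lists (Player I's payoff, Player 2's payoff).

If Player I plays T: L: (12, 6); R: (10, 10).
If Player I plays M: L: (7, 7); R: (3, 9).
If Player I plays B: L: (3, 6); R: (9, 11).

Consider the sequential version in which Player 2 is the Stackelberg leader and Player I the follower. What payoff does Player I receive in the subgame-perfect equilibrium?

Backward induction with Player 2 moving first.
- L → Player I plays T (best of 12, 7, 3); Player 2 gets 6.
- R → Player I plays T (best of 10, 3, 9); Player 2 gets 10.
Player 2's induced payoffs are 6, 10, so Player 2 commits to R. Subgame-perfect outcome: (T, R) with payoffs (10, 10).

10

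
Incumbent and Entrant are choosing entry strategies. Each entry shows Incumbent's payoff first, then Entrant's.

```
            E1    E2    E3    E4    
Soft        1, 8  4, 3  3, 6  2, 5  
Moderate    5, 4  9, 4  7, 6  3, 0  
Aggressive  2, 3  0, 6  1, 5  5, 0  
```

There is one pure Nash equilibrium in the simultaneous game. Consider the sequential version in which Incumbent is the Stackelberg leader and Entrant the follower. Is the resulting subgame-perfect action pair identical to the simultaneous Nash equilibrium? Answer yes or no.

Backward induction with Incumbent moving first.
- Soft: BR = E1, leader payoff 1.
- Moderate: BR = E3, leader payoff 7.
- Aggressive: BR = E2, leader payoff 0.
Incumbent's induced payoffs are 1, 7, 0, so Incumbent commits to Moderate. Subgame-perfect outcome: (Moderate, E3) with payoffs (7, 6).
For the simultaneous game, intersect best replies.
Incumbent's best replies: E1→Moderate; E2→Moderate; E3→Moderate; E4→Aggressive.
Entrant's best replies: Soft→E1; Moderate→E3; Aggressive→E2.
The unique mutual best reply is (Moderate, E3), giving (7, 6).
Sequential outcome (Moderate, E3) coincides with the Nash profile (Moderate, E3).

yes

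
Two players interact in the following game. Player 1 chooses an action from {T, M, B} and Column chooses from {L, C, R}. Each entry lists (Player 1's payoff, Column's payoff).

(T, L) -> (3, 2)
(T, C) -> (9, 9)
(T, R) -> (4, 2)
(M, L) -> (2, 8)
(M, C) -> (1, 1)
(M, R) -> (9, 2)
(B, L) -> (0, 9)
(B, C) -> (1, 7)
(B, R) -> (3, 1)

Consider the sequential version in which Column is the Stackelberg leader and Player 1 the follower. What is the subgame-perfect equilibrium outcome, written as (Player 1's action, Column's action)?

Solve by backward induction (Column leads).
- L → Player 1 plays T (best of 3, 2, 0); Column gets 2.
- C → Player 1 plays T (best of 9, 1, 1); Column gets 9.
- R → Player 1 plays M (best of 4, 9, 3); Column gets 2.
Column's induced payoffs are 2, 9, 2, so Column commits to C. Subgame-perfect outcome: (T, C) with payoffs (9, 9).

(T, C)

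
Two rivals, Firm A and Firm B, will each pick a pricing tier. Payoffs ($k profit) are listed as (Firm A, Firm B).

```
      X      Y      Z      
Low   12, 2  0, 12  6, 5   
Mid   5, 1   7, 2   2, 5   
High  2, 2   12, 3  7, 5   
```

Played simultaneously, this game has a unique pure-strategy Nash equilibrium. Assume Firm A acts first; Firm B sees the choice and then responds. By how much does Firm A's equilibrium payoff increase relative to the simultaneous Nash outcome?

Solve by backward induction (Firm A leads).
- Low: Firm B compares 2, 12, 5 and picks Y; Firm A would get 0.
- Mid: Firm B compares 1, 2, 5 and picks Z; Firm A would get 2.
- High: Firm B compares 2, 3, 5 and picks Z; Firm A would get 7.
Among 0, 2, 7, the best is 7 at High. Subgame-perfect outcome: (High, Z) with payoffs (7, 5).
Now find the simultaneous Nash equilibrium.
Firm A's best replies: X→Low; Y→High; Z→High.
Firm B's best replies: Low→Y; Mid→Z; High→Z.
The unique mutual best reply is (High, Z), giving (7, 5).
Firm A's commitment gain: 7 − 7 = 0.

0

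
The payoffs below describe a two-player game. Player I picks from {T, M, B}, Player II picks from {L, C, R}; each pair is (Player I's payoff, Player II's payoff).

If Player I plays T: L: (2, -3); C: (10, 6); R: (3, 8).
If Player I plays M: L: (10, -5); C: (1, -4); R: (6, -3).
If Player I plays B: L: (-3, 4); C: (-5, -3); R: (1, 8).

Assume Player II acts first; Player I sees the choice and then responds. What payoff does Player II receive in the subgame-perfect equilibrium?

6

Work backward from Player I's decision.
- L → Player I plays M (best of 2, 10, -3); Player II gets -5.
- C → Player I plays T (best of 10, 1, -5); Player II gets 6.
- R → Player I plays M (best of 3, 6, 1); Player II gets -3.
Player II's induced payoffs are -5, 6, -3, so Player II commits to C. Subgame-perfect outcome: (T, C) with payoffs (10, 6).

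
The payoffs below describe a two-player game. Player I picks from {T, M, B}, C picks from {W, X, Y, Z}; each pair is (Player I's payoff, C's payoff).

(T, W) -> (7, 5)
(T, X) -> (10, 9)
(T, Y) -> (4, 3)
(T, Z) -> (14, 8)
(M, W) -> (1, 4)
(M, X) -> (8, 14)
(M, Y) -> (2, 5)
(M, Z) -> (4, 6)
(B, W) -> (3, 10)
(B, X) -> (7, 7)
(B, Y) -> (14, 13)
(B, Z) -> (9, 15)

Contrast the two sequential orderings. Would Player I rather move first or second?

If Player I leads: C's best replies are T→X, M→X, B→Z; Player I's induced payoffs 10, 8, 9; outcome (T, X), payoffs (10, 9).
If C leads: Player I's best replies are W→T, X→T, Y→B, Z→T; C's induced payoffs 5, 9, 13, 8; outcome (B, Y), payoffs (14, 13).
Player I gets 10 moving first and 14 moving second, so Player I prefers to move second.

second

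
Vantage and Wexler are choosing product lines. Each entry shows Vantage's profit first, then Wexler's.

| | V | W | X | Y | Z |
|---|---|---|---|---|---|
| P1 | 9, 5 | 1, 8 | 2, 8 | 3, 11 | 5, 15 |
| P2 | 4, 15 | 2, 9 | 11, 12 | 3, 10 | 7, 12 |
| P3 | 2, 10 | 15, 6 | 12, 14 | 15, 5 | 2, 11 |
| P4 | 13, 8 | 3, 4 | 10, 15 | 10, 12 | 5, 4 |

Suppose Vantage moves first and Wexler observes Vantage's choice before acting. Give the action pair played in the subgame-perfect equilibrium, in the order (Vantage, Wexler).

(P3, X)

Solve by backward induction (Vantage leads).
- P1 → Wexler plays Z (best of 5, 8, 8, 11, 15); Vantage gets 5.
- P2 → Wexler plays V (best of 15, 9, 12, 10, 12); Vantage gets 4.
- P3 → Wexler plays X (best of 10, 6, 14, 5, 11); Vantage gets 12.
- P4 → Wexler plays X (best of 8, 4, 15, 12, 4); Vantage gets 10.
Maximizing over 5, 4, 12, 10, Vantage chooses P3. Subgame-perfect outcome: (P3, X) with payoffs (12, 14).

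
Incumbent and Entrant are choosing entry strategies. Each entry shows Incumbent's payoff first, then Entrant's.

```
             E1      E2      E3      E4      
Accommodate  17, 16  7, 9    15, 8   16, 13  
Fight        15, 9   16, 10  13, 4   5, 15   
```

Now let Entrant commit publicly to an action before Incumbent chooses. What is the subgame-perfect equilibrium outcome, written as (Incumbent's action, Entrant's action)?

(Accommodate, E1)

Work backward from Incumbent's decision.
- E1 → Incumbent plays Accommodate (best of 17, 15); Entrant gets 16.
- E2 → Incumbent plays Fight (best of 7, 16); Entrant gets 10.
- E3 → Incumbent plays Accommodate (best of 15, 13); Entrant gets 8.
- E4 → Incumbent plays Accommodate (best of 16, 5); Entrant gets 13.
Entrant's induced payoffs are 16, 10, 8, 13, so Entrant commits to E1. Subgame-perfect outcome: (Accommodate, E1) with payoffs (17, 16).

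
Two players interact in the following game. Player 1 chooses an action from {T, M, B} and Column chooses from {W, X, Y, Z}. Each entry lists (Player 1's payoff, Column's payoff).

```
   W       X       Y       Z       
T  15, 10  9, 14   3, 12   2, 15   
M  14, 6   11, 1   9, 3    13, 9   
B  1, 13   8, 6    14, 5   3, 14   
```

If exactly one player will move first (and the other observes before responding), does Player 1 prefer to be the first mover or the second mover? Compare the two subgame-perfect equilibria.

second

If Player 1 leads: Column's best replies are T→Z, M→Z, B→Z; Player 1's induced payoffs 2, 13, 3; outcome (M, Z), payoffs (13, 9).
If Column leads: Player 1's best replies are W→T, X→M, Y→B, Z→M; Column's induced payoffs 10, 1, 5, 9; outcome (T, W), payoffs (15, 10).
Player 1 gets 13 moving first and 15 moving second, so Player 1 prefers to move second.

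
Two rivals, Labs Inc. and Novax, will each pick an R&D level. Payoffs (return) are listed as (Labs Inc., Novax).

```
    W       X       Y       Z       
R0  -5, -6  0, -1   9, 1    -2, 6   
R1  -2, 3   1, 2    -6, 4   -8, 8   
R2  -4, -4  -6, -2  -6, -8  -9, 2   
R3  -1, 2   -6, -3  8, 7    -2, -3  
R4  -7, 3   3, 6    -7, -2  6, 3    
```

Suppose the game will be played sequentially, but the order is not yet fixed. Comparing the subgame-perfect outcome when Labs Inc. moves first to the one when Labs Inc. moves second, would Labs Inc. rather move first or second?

first

If Labs Inc. leads: Novax's best replies are R0→Z, R1→Z, R2→Z, R3→Y, R4→X; Labs Inc.'s induced payoffs -2, -8, -9, 8, 3; outcome (R3, Y), payoffs (8, 7).
If Novax leads: Labs Inc.'s best replies are W→R3, X→R4, Y→R0, Z→R4; Novax's induced payoffs 2, 6, 1, 3; outcome (R4, X), payoffs (3, 6).
Labs Inc. gets 8 moving first and 3 moving second, so Labs Inc. prefers to move first.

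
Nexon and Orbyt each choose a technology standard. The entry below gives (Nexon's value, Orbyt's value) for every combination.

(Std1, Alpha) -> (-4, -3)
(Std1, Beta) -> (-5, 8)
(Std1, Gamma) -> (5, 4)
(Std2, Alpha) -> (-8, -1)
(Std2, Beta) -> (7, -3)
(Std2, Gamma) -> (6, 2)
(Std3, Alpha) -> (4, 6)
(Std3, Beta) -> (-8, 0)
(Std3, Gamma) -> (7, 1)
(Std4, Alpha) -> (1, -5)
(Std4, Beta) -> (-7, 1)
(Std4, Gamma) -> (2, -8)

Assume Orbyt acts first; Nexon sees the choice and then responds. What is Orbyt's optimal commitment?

Alpha

Solve by backward induction (Orbyt leads).
- Alpha: BR = Std3, leader payoff 6.
- Beta: BR = Std2, leader payoff -3.
- Gamma: BR = Std3, leader payoff 1.
Among 6, -3, 1, the best is 6 at Alpha. Subgame-perfect outcome: (Std3, Alpha) with payoffs (4, 6).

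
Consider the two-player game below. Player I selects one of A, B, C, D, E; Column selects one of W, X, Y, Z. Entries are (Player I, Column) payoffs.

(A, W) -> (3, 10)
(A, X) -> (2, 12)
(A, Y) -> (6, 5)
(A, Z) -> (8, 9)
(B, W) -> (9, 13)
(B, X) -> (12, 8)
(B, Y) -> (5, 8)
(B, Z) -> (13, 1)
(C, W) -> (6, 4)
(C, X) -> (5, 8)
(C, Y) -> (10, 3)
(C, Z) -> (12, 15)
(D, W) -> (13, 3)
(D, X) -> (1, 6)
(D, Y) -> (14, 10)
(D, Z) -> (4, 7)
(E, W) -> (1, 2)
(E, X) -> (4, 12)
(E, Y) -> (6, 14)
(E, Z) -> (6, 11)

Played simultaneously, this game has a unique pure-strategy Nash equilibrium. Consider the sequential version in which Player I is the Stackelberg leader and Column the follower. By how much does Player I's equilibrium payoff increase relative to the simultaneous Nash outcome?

0

Work backward from Column's decision.
- A: Column compares 10, 12, 5, 9 and picks X; Player I would get 2.
- B: Column compares 13, 8, 8, 1 and picks W; Player I would get 9.
- C: Column compares 4, 8, 3, 15 and picks Z; Player I would get 12.
- D: Column compares 3, 6, 10, 7 and picks Y; Player I would get 14.
- E: Column compares 2, 12, 14, 11 and picks Y; Player I would get 6.
Among 2, 9, 12, 14, 6, the best is 14 at D. Subgame-perfect outcome: (D, Y) with payoffs (14, 10).
Under simultaneous play:
Player I's best replies: W→D; X→B; Y→D; Z→B.
Column's best replies: A→X; B→W; C→Z; D→Y; E→Y.
Only (D, Y) has each player best-responding; Nash payoffs (14, 10).
Player I's commitment gain: 14 − 14 = 0.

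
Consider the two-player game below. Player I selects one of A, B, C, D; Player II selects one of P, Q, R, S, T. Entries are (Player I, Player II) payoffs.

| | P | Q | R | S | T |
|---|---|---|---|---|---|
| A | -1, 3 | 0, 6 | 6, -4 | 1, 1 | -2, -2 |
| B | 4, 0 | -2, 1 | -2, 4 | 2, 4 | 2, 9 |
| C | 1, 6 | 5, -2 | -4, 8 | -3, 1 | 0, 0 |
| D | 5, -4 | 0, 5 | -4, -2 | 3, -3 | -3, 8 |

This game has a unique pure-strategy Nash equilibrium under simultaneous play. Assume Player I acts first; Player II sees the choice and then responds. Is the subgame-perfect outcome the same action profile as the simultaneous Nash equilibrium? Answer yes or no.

Solve by backward induction (Player I leads).
- A → Player II plays Q (best of 3, 6, -4, 1, -2); Player I gets 0.
- B → Player II plays T (best of 0, 1, 4, 4, 9); Player I gets 2.
- C → Player II plays R (best of 6, -2, 8, 1, 0); Player I gets -4.
- D → Player II plays T (best of -4, 5, -2, -3, 8); Player I gets -3.
Maximizing over 0, 2, -4, -3, Player I chooses B. Subgame-perfect outcome: (B, T) with payoffs (2, 9).
Under simultaneous play:
Player I's best replies: P→D; Q→C; R→A; S→D; T→B.
Player II's best replies: A→Q; B→T; C→R; D→T.
The unique mutual best reply is (B, T), giving (2, 9).
Sequential outcome (B, T) coincides with the Nash profile (B, T).

yes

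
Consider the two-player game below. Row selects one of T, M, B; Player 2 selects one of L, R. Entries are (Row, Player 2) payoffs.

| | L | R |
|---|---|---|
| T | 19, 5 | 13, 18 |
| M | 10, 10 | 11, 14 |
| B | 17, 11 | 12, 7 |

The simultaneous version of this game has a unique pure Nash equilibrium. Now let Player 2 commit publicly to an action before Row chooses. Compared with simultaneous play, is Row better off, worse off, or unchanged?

unchanged

Solve by backward induction (Player 2 leads).
- L: Row compares 19, 10, 17 and picks T; Player 2 would get 5.
- R: Row compares 13, 11, 12 and picks T; Player 2 would get 18.
Among 5, 18, the best is 18 at R. Subgame-perfect outcome: (T, R) with payoffs (13, 18).
Now find the simultaneous Nash equilibrium.
Row's best replies: L→T; R→T.
Player 2's best replies: T→R; M→R; B→L.
The unique mutual best reply is (T, R), giving (13, 18).
Row earns 13 sequentially versus 13 at the Nash outcome: unchanged.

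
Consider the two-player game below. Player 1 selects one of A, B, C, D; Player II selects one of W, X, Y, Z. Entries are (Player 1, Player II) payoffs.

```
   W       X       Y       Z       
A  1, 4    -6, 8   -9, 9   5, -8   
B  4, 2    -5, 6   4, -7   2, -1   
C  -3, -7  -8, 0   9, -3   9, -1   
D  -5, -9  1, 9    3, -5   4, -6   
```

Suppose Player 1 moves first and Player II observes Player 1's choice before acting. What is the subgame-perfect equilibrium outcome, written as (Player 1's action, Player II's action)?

(D, X)

Solve by backward induction (Player 1 leads).
- A: BR = Y, leader payoff -9.
- B: BR = X, leader payoff -5.
- C: BR = X, leader payoff -8.
- D: BR = X, leader payoff 1.
Maximizing over -9, -5, -8, 1, Player 1 chooses D. Subgame-perfect outcome: (D, X) with payoffs (1, 9).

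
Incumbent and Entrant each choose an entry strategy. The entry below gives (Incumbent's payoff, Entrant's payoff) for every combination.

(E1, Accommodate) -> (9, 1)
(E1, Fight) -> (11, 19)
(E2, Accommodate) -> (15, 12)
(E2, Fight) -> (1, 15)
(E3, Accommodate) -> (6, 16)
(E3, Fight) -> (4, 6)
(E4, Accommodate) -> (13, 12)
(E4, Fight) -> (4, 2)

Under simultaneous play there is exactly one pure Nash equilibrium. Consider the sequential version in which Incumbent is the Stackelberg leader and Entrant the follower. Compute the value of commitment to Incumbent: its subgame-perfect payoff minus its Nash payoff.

2

Backward induction with Incumbent moving first.
- E1 → Entrant plays Fight (best of 1, 19); Incumbent gets 11.
- E2 → Entrant plays Fight (best of 12, 15); Incumbent gets 1.
- E3 → Entrant plays Accommodate (best of 16, 6); Incumbent gets 6.
- E4 → Entrant plays Accommodate (best of 12, 2); Incumbent gets 13.
Among 11, 1, 6, 13, the best is 13 at E4. Subgame-perfect outcome: (E4, Accommodate) with payoffs (13, 12).
For the simultaneous game, intersect best replies.
Incumbent's best replies: Accommodate→E2; Fight→E1.
Entrant's best replies: E1→Fight; E2→Fight; E3→Accommodate; E4→Accommodate.
Only (E1, Fight) has each player best-responding; Nash payoffs (11, 19).
Incumbent's commitment gain: 13 − 11 = 2.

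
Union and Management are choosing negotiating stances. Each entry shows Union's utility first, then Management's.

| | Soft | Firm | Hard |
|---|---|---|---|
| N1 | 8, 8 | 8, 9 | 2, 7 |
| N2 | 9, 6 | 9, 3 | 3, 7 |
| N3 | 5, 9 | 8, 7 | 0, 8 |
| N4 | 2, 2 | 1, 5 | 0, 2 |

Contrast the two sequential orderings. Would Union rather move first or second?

If Union leads: Management's best replies are N1→Firm, N2→Hard, N3→Soft, N4→Firm; Union's induced payoffs 8, 3, 5, 1; outcome (N1, Firm), payoffs (8, 9).
If Management leads: Union's best replies are Soft→N2, Firm→N2, Hard→N2; Management's induced payoffs 6, 3, 7; outcome (N2, Hard), payoffs (3, 7).
Union gets 8 moving first and 3 moving second, so Union prefers to move first.

first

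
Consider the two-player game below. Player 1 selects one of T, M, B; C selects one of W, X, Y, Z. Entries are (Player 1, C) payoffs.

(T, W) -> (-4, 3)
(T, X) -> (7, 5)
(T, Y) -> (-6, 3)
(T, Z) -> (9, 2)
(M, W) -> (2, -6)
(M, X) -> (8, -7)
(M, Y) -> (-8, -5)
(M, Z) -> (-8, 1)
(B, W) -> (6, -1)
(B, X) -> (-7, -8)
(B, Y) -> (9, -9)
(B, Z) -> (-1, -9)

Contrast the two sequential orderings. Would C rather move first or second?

If Player 1 leads: C's best replies are T→X, M→Z, B→W; Player 1's induced payoffs 7, -8, 6; outcome (T, X), payoffs (7, 5).
If C leads: Player 1's best replies are W→B, X→M, Y→B, Z→T; C's induced payoffs -1, -7, -9, 2; outcome (T, Z), payoffs (9, 2).
C gets 2 moving first and 5 moving second, so C prefers to move second.

second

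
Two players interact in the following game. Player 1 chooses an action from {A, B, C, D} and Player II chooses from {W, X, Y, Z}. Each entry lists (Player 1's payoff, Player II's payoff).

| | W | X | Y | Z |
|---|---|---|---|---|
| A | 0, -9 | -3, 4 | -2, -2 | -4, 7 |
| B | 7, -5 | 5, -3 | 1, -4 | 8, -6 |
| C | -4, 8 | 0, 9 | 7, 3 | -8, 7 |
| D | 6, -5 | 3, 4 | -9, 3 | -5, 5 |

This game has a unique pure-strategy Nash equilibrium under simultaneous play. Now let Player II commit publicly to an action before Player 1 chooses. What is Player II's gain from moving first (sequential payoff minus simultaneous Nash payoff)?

Player 1 best-responds to each possible Player II move:
- W: BR = B, leader payoff -5.
- X: BR = B, leader payoff -3.
- Y: BR = C, leader payoff 3.
- Z: BR = B, leader payoff -6.
Among -5, -3, 3, -6, the best is 3 at Y. Subgame-perfect outcome: (C, Y) with payoffs (7, 3).
Under simultaneous play:
Player 1's best replies: W→B; X→B; Y→C; Z→B.
Player II's best replies: A→Z; B→X; C→X; D→Z.
The unique mutual best reply is (B, X), giving (5, -3).
Player II's commitment gain: 3 − -3 = 6.

6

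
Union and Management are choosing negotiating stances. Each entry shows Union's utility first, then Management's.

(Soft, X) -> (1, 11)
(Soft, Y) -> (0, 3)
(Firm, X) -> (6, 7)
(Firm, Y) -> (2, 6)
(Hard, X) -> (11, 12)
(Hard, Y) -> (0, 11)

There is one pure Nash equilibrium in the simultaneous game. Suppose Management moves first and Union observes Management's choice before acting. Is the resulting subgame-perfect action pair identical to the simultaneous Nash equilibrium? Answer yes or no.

yes

Solve by backward induction (Management leads).
- X: Union compares 1, 6, 11 and picks Hard; Management would get 12.
- Y: Union compares 0, 2, 0 and picks Firm; Management would get 6.
Maximizing over 12, 6, Management chooses X. Subgame-perfect outcome: (Hard, X) with payoffs (11, 12).
For the simultaneous game, intersect best replies.
Union's best replies: X→Hard; Y→Firm.
Management's best replies: Soft→X; Firm→X; Hard→X.
The unique mutual best reply is (Hard, X), giving (11, 12).
Sequential outcome (Hard, X) coincides with the Nash profile (Hard, X).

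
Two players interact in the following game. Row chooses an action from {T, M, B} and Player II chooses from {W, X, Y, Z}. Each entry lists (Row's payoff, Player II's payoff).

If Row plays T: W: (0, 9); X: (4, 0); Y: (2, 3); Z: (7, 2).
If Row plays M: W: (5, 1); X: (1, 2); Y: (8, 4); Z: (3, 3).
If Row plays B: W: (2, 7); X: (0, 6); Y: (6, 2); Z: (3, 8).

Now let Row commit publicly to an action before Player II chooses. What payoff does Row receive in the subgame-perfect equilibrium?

Player II best-responds to each possible Row move:
- T: Player II compares 9, 0, 3, 2 and picks W; Row would get 0.
- M: Player II compares 1, 2, 4, 3 and picks Y; Row would get 8.
- B: Player II compares 7, 6, 2, 8 and picks Z; Row would get 3.
Among 0, 8, 3, the best is 8 at M. Subgame-perfect outcome: (M, Y) with payoffs (8, 4).

8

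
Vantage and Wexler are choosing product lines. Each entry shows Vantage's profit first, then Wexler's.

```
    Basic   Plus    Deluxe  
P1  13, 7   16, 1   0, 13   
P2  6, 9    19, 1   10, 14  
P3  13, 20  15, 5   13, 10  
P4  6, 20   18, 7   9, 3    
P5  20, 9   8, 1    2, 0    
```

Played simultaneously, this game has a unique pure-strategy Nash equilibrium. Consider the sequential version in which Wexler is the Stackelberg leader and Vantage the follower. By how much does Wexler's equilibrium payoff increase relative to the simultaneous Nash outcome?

Backward induction with Wexler moving first.
- Basic: Vantage compares 13, 6, 13, 6, 20 and picks P5; Wexler would get 9.
- Plus: Vantage compares 16, 19, 15, 18, 8 and picks P2; Wexler would get 1.
- Deluxe: Vantage compares 0, 10, 13, 9, 2 and picks P3; Wexler would get 10.
Wexler's induced payoffs are 9, 1, 10, so Wexler commits to Deluxe. Subgame-perfect outcome: (P3, Deluxe) with payoffs (13, 10).
Now find the simultaneous Nash equilibrium.
Vantage's best replies: Basic→P5; Plus→P2; Deluxe→P3.
Wexler's best replies: P1→Deluxe; P2→Deluxe; P3→Basic; P4→Basic; P5→Basic.
The unique mutual best reply is (P5, Basic), giving (20, 9).
Wexler's commitment gain: 10 − 9 = 1.

1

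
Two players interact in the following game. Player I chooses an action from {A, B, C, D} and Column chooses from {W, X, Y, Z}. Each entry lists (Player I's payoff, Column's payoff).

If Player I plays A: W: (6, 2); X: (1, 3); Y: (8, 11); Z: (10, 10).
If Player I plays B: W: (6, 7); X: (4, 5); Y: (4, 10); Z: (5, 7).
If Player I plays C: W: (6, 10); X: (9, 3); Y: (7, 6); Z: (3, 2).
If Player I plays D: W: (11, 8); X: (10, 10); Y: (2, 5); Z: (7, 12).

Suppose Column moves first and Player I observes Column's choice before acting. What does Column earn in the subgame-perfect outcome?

11

Solve by backward induction (Column leads).
- W → Player I plays D (best of 6, 6, 6, 11); Column gets 8.
- X → Player I plays D (best of 1, 4, 9, 10); Column gets 10.
- Y → Player I plays A (best of 8, 4, 7, 2); Column gets 11.
- Z → Player I plays A (best of 10, 5, 3, 7); Column gets 10.
Maximizing over 8, 10, 11, 10, Column chooses Y. Subgame-perfect outcome: (A, Y) with payoffs (8, 11).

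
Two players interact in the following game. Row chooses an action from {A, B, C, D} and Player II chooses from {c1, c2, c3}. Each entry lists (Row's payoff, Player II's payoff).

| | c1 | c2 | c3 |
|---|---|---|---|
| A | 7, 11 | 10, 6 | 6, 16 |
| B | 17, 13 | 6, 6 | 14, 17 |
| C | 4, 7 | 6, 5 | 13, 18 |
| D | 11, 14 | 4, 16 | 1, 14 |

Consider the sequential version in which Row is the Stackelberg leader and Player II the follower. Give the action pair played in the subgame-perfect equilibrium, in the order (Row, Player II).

(B, c3)

Work backward from Player II's decision.
- A → Player II plays c3 (best of 11, 6, 16); Row gets 6.
- B → Player II plays c3 (best of 13, 6, 17); Row gets 14.
- C → Player II plays c3 (best of 7, 5, 18); Row gets 13.
- D → Player II plays c2 (best of 14, 16, 14); Row gets 4.
Row's induced payoffs are 6, 14, 13, 4, so Row commits to B. Subgame-perfect outcome: (B, c3) with payoffs (14, 17).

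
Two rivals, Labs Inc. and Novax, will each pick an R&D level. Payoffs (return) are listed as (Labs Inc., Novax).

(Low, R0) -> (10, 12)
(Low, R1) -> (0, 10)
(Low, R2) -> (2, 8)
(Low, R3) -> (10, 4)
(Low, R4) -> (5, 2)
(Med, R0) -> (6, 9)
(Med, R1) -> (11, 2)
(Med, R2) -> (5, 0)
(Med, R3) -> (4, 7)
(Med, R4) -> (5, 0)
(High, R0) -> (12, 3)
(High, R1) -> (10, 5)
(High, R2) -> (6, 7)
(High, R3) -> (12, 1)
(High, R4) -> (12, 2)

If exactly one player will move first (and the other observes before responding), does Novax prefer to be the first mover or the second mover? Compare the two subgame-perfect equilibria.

If Labs Inc. leads: Novax's best replies are Low→R0, Med→R0, High→R2; Labs Inc.'s induced payoffs 10, 6, 6; outcome (Low, R0), payoffs (10, 12).
If Novax leads: Labs Inc.'s best replies are R0→High, R1→Med, R2→High, R3→High, R4→High; Novax's induced payoffs 3, 2, 7, 1, 2; outcome (High, R2), payoffs (6, 7).
Novax gets 7 moving first and 12 moving second, so Novax prefers to move second.

second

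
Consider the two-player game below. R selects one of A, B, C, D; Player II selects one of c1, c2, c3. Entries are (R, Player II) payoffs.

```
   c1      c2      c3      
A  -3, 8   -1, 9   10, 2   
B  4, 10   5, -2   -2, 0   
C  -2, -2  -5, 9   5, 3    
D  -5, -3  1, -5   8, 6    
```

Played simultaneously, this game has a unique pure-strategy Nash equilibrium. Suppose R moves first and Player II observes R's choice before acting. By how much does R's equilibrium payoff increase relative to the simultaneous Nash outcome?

4

Player II best-responds to each possible R move:
- A: BR = c2, leader payoff -1.
- B: BR = c1, leader payoff 4.
- C: BR = c2, leader payoff -5.
- D: BR = c3, leader payoff 8.
Among -1, 4, -5, 8, the best is 8 at D. Subgame-perfect outcome: (D, c3) with payoffs (8, 6).
Now find the simultaneous Nash equilibrium.
R's best replies: c1→B; c2→B; c3→A.
Player II's best replies: A→c2; B→c1; C→c2; D→c3.
Only (B, c1) has each player best-responding; Nash payoffs (4, 10).
R's commitment gain: 8 − 4 = 4.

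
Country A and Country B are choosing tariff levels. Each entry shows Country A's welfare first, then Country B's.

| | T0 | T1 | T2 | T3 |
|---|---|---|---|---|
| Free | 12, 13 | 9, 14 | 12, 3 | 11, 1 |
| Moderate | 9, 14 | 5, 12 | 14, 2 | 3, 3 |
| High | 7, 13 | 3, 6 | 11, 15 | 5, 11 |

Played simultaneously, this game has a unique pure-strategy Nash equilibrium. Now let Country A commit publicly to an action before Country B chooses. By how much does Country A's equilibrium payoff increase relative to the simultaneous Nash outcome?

2

Work backward from Country B's decision.
- Free: BR = T1, leader payoff 9.
- Moderate: BR = T0, leader payoff 9.
- High: BR = T2, leader payoff 11.
Maximizing over 9, 9, 11, Country A chooses High. Subgame-perfect outcome: (High, T2) with payoffs (11, 15).
For the simultaneous game, intersect best replies.
Country A's best replies: T0→Free; T1→Free; T2→Moderate; T3→Free.
Country B's best replies: Free→T1; Moderate→T0; High→T2.
The unique mutual best reply is (Free, T1), giving (9, 14).
Country A's commitment gain: 11 − 9 = 2.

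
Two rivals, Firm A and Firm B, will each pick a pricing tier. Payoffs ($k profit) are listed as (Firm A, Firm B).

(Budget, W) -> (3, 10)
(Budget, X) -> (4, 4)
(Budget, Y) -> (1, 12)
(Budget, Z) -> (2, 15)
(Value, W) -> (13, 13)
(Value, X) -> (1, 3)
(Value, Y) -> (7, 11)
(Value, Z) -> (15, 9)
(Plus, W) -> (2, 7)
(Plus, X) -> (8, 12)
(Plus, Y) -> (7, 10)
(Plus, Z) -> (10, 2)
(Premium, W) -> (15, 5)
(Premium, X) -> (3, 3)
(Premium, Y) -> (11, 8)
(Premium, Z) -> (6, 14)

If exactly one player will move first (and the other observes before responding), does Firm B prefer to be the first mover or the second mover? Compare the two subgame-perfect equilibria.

second

If Firm A leads: Firm B's best replies are Budget→Z, Value→W, Plus→X, Premium→Z; Firm A's induced payoffs 2, 13, 8, 6; outcome (Value, W), payoffs (13, 13).
If Firm B leads: Firm A's best replies are W→Premium, X→Plus, Y→Premium, Z→Value; Firm B's induced payoffs 5, 12, 8, 9; outcome (Plus, X), payoffs (8, 12).
Firm B gets 12 moving first and 13 moving second, so Firm B prefers to move second.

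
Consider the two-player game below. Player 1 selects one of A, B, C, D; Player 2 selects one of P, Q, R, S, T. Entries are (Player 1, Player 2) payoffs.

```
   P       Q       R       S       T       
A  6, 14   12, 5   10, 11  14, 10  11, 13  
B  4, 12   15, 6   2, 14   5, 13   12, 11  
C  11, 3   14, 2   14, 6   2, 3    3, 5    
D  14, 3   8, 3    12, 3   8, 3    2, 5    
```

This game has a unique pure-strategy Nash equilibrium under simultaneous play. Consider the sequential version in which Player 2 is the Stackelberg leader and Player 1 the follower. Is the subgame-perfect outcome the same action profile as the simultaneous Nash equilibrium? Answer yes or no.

no

Player 1 best-responds to each possible Player 2 move:
- P: BR = D, leader payoff 3.
- Q: BR = B, leader payoff 6.
- R: BR = C, leader payoff 6.
- S: BR = A, leader payoff 10.
- T: BR = B, leader payoff 11.
Among 3, 6, 6, 10, 11, the best is 11 at T. Subgame-perfect outcome: (B, T) with payoffs (12, 11).
Under simultaneous play:
Player 1's best replies: P→D; Q→B; R→C; S→A; T→B.
Player 2's best replies: A→P; B→R; C→R; D→T.
Only (C, R) has each player best-responding; Nash payoffs (14, 6).
Sequential outcome (B, T) differs from the Nash profile (C, R).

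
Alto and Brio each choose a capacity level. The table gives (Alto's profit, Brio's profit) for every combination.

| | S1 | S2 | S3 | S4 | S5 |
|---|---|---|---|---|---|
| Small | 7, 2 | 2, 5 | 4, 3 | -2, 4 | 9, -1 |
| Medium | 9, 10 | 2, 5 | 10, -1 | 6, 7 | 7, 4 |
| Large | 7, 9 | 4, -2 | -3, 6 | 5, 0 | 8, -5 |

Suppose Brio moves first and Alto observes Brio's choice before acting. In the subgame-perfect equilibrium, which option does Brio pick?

S1

Backward induction with Brio moving first.
- S1: BR = Medium, leader payoff 10.
- S2: BR = Large, leader payoff -2.
- S3: BR = Medium, leader payoff -1.
- S4: BR = Medium, leader payoff 7.
- S5: BR = Small, leader payoff -1.
Maximizing over 10, -2, -1, 7, -1, Brio chooses S1. Subgame-perfect outcome: (Medium, S1) with payoffs (9, 10).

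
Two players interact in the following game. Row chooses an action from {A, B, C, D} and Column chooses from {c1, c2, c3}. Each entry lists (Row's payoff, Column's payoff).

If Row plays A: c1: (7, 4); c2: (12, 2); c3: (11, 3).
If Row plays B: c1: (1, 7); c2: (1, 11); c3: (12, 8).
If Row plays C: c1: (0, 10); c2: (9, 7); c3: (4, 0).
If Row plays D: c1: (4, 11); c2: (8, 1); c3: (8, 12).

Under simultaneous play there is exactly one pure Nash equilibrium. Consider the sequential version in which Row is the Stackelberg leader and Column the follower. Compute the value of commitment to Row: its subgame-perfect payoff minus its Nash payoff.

Work backward from Column's decision.
- A: Column compares 4, 2, 3 and picks c1; Row would get 7.
- B: Column compares 7, 11, 8 and picks c2; Row would get 1.
- C: Column compares 10, 7, 0 and picks c1; Row would get 0.
- D: Column compares 11, 1, 12 and picks c3; Row would get 8.
Row's induced payoffs are 7, 1, 0, 8, so Row commits to D. Subgame-perfect outcome: (D, c3) with payoffs (8, 12).
Now find the simultaneous Nash equilibrium.
Row's best replies: c1→A; c2→A; c3→B.
Column's best replies: A→c1; B→c2; C→c1; D→c3.
The unique mutual best reply is (A, c1), giving (7, 4).
Row's commitment gain: 8 − 7 = 1.

1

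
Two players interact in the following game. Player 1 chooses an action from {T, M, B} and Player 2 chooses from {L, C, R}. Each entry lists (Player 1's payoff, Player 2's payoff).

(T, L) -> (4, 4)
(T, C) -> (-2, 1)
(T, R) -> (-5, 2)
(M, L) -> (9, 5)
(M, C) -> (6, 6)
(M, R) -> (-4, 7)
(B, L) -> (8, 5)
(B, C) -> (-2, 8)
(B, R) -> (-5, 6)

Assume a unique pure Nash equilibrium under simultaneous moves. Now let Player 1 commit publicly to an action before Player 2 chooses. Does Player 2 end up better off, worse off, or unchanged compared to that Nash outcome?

Work backward from Player 2's decision.
- T → Player 2 plays L (best of 4, 1, 2); Player 1 gets 4.
- M → Player 2 plays R (best of 5, 6, 7); Player 1 gets -4.
- B → Player 2 plays C (best of 5, 8, 6); Player 1 gets -2.
Player 1's induced payoffs are 4, -4, -2, so Player 1 commits to T. Subgame-perfect outcome: (T, L) with payoffs (4, 4).
Now find the simultaneous Nash equilibrium.
Player 1's best replies: L→M; C→M; R→M.
Player 2's best replies: T→L; M→R; B→C.
Only (M, R) has each player best-responding; Nash payoffs (-4, 7).
Player 2 earns 4 sequentially versus 7 at the Nash outcome: worse off.

worse off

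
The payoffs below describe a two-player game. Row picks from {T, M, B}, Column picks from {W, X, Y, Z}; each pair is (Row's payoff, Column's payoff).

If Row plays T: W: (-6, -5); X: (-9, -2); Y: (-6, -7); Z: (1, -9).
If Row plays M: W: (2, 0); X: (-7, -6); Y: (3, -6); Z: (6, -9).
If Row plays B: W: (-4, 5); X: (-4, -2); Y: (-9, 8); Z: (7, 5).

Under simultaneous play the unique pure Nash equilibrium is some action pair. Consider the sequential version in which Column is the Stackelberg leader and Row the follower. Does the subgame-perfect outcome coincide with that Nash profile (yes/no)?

no

Solve by backward induction (Column leads).
- W: BR = M, leader payoff 0.
- X: BR = B, leader payoff -2.
- Y: BR = M, leader payoff -6.
- Z: BR = B, leader payoff 5.
Column's induced payoffs are 0, -2, -6, 5, so Column commits to Z. Subgame-perfect outcome: (B, Z) with payoffs (7, 5).
Now find the simultaneous Nash equilibrium.
Row's best replies: W→M; X→B; Y→M; Z→B.
Column's best replies: T→X; M→W; B→Y.
The unique mutual best reply is (M, W), giving (2, 0).
Sequential outcome (B, Z) differs from the Nash profile (M, W).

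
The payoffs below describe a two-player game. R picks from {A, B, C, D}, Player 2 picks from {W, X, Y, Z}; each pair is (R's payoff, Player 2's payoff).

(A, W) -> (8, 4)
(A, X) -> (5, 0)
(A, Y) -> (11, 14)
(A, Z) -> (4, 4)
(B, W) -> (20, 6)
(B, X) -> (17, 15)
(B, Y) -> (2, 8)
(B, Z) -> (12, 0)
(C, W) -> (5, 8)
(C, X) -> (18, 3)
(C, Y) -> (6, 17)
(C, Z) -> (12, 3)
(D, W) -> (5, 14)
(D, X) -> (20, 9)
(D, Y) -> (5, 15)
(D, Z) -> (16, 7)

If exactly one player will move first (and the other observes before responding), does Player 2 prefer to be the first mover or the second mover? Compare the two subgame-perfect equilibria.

second

If R leads: Player 2's best replies are A→Y, B→X, C→Y, D→Y; R's induced payoffs 11, 17, 6, 5; outcome (B, X), payoffs (17, 15).
If Player 2 leads: R's best replies are W→B, X→D, Y→A, Z→D; Player 2's induced payoffs 6, 9, 14, 7; outcome (A, Y), payoffs (11, 14).
Player 2 gets 14 moving first and 15 moving second, so Player 2 prefers to move second.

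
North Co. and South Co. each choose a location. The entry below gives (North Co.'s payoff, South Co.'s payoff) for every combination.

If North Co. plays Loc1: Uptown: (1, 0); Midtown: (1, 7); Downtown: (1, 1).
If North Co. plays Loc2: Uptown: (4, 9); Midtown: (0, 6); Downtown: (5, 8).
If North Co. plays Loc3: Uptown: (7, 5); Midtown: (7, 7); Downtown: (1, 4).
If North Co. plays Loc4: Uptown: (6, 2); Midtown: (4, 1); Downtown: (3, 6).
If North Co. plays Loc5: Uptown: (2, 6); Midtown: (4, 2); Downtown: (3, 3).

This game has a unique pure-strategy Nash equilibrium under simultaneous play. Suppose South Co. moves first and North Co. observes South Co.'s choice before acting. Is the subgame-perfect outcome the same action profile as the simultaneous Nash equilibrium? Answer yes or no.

Work backward from North Co.'s decision.
- Uptown: BR = Loc3, leader payoff 5.
- Midtown: BR = Loc3, leader payoff 7.
- Downtown: BR = Loc2, leader payoff 8.
Among 5, 7, 8, the best is 8 at Downtown. Subgame-perfect outcome: (Loc2, Downtown) with payoffs (5, 8).
Under simultaneous play:
North Co.'s best replies: Uptown→Loc3; Midtown→Loc3; Downtown→Loc2.
South Co.'s best replies: Loc1→Midtown; Loc2→Uptown; Loc3→Midtown; Loc4→Downtown; Loc5→Uptown.
Only (Loc3, Midtown) has each player best-responding; Nash payoffs (7, 7).
Sequential outcome (Loc2, Downtown) differs from the Nash profile (Loc3, Midtown).

no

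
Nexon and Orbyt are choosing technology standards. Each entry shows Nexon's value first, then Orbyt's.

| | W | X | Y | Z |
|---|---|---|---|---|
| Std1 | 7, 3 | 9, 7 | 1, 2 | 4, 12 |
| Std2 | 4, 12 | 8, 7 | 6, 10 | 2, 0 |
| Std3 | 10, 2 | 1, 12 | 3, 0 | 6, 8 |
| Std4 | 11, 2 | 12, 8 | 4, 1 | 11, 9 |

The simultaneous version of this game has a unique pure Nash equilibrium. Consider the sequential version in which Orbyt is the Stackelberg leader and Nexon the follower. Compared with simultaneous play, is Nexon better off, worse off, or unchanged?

worse off

Solve by backward induction (Orbyt leads).
- W: Nexon compares 7, 4, 10, 11 and picks Std4; Orbyt would get 2.
- X: Nexon compares 9, 8, 1, 12 and picks Std4; Orbyt would get 8.
- Y: Nexon compares 1, 6, 3, 4 and picks Std2; Orbyt would get 10.
- Z: Nexon compares 4, 2, 6, 11 and picks Std4; Orbyt would get 9.
Maximizing over 2, 8, 10, 9, Orbyt chooses Y. Subgame-perfect outcome: (Std2, Y) with payoffs (6, 10).
Now find the simultaneous Nash equilibrium.
Nexon's best replies: W→Std4; X→Std4; Y→Std2; Z→Std4.
Orbyt's best replies: Std1→Z; Std2→W; Std3→X; Std4→Z.
Only (Std4, Z) has each player best-responding; Nash payoffs (11, 9).
Nexon earns 6 sequentially versus 11 at the Nash outcome: worse off.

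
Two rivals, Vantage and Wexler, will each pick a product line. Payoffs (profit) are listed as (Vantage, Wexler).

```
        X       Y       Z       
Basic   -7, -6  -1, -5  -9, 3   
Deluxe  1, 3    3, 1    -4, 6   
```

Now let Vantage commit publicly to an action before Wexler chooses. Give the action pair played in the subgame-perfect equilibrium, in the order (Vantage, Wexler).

Wexler best-responds to each possible Vantage move:
- Basic → Wexler plays Z (best of -6, -5, 3); Vantage gets -9.
- Deluxe → Wexler plays Z (best of 3, 1, 6); Vantage gets -4.
Among -9, -4, the best is -4 at Deluxe. Subgame-perfect outcome: (Deluxe, Z) with payoffs (-4, 6).

(Deluxe, Z)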